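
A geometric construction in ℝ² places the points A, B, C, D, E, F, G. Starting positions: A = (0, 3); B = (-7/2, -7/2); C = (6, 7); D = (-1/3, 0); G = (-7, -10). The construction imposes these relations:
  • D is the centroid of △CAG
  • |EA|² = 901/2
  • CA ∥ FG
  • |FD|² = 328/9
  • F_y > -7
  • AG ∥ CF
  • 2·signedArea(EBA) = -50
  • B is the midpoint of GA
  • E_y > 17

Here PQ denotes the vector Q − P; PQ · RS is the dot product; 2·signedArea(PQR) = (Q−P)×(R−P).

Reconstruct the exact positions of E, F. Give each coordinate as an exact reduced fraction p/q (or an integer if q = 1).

E = (31/2, 35/2)
F = (-1, -6)

1. E_x = 31/2  [line -13/2·x + 7/2·y + 79/2 = 0 ∩ |EA|² = 901/2]
2. E_y = 35/2  [line -13/2·x + 7/2·y + 79/2 = 0 ∩ |EA|² = 901/2]
   → E = (31/2, 35/2)
3. F_x = -1  [CA ∥ FG ∩ AG ∥ CF]
4. F_y = -6  [CA ∥ FG ∩ AG ∥ CF]
   → F = (-1, -6)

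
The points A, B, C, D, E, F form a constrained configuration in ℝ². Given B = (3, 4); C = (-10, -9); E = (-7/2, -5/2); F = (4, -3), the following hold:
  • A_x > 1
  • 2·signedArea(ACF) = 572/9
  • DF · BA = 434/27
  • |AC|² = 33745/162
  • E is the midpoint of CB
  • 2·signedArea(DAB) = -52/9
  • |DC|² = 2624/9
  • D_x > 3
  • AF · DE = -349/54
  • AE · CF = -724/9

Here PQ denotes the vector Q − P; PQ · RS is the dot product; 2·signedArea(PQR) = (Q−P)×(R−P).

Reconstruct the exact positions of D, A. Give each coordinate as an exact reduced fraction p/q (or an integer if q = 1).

A = (19/18, 5/18)
D = (10/3, 5/3)

1. A_x = 19/18  [AE · CF = -724/9 ∩ 2·signedArea(ACF) = 572/9]
2. A_y = 5/18  [AE · CF = -724/9 ∩ 2·signedArea(ACF) = 572/9]
   → A = (19/18, 5/18)
3. D_x = 10/3  [2·signedArea(DAB) = -52/9 ∩ DF · BA = 434/27]
4. D_y = 5/3  [2·signedArea(DAB) = -52/9 ∩ DF · BA = 434/27]
   → D = (10/3, 5/3)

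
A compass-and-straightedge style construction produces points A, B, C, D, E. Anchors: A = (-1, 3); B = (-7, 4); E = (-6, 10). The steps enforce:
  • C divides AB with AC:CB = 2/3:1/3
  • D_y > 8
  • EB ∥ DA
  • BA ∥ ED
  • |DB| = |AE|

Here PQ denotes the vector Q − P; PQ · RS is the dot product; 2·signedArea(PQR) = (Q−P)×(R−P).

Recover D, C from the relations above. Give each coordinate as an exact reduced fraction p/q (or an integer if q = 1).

1. D_x = 0  [EB ∥ DA ∩ BA ∥ ED]
2. D_y = 9  [EB ∥ DA ∩ BA ∥ ED]
   → D = (0, 9)
3. C_x = -5  [C divides AB with AC:CB = 2/3:1/3]
4. C_y = 11/3  [C divides AB with AC:CB = 2/3:1/3]
   → C = (-5, 11/3)

C = (-5, 11/3)
D = (0, 9)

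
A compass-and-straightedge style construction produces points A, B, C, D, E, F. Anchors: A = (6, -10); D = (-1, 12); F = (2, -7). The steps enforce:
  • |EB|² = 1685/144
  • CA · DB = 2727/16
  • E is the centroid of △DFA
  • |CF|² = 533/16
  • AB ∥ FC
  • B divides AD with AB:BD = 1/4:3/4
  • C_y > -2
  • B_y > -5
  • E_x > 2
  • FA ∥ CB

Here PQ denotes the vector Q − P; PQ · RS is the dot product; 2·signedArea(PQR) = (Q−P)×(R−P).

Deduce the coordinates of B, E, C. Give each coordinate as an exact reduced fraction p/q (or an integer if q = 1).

B = (17/4, -9/2)
C = (1/4, -3/2)
E = (7/3, -5/3)

1. B_x = 17/4  [B divides AD with AB:BD = 1/4:3/4]
2. B_y = -9/2  [B divides AD with AB:BD = 1/4:3/4]
   → B = (17/4, -9/2)
3. E_x = 7/3  [E is the centroid of △DFA]
4. E_y = -5/3  [E is the centroid of △DFA]
   → E = (7/3, -5/3)
5. C_x = 1/4  [FA ∥ CB ∩ AB ∥ FC]
6. C_y = -3/2  [FA ∥ CB ∩ AB ∥ FC]
   → C = (1/4, -3/2)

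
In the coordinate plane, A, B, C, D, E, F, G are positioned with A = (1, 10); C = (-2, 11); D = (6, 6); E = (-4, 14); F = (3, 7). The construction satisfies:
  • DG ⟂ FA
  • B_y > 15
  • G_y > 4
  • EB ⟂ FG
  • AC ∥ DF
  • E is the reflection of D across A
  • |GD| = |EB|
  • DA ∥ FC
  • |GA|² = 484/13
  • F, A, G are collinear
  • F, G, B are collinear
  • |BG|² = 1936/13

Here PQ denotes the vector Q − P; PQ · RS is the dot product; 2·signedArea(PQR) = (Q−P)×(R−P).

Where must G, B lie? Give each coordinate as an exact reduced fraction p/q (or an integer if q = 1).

1. G_x = 57/13  [F, A, G are collinear ∩ DG ⟂ FA]
2. G_y = 64/13  [F, A, G are collinear ∩ DG ⟂ FA]
   → G = (57/13, 64/13)
3. B_x = -31/13  [F, G, B are collinear ∩ EB ⟂ FG]
4. B_y = 196/13  [F, G, B are collinear ∩ EB ⟂ FG]
   → B = (-31/13, 196/13)

B = (-31/13, 196/13)
G = (57/13, 64/13)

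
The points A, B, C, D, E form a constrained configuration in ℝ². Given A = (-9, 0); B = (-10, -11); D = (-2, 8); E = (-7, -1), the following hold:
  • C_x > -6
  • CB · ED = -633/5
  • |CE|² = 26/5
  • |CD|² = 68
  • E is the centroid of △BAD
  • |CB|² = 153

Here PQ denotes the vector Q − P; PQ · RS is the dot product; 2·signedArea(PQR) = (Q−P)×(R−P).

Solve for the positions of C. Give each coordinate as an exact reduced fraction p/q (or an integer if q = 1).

1. C_x = -26/5  [line -5·x + -9·y + -112/5 = 0 ∩ |CD|² = 68]
2. C_y = 2/5  [line -5·x + -9·y + -112/5 = 0 ∩ |CD|² = 68]
   → C = (-26/5, 2/5)

C = (-26/5, 2/5)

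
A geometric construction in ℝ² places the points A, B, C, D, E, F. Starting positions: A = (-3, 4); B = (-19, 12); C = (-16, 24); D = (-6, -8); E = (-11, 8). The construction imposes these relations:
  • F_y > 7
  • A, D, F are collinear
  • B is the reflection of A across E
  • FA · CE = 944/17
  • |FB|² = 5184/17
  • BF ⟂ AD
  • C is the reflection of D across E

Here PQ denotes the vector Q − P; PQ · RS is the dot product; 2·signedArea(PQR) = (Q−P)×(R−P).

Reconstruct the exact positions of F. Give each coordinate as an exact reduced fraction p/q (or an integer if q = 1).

F = (-35/17, 132/17)

1. F_x = -35/17  [A, D, F are collinear ∩ BF ⟂ AD]
2. F_y = 132/17  [A, D, F are collinear ∩ BF ⟂ AD]
   → F = (-35/17, 132/17)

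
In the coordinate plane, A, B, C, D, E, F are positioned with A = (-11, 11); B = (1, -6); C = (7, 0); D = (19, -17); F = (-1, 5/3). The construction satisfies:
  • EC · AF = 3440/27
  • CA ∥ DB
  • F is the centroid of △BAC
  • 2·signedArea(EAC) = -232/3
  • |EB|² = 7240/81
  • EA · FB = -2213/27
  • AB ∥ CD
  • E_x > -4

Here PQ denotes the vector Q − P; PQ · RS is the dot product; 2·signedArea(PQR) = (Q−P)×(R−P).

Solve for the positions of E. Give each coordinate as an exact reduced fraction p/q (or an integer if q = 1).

1. E_x = -11/3  [EC · AF = 3440/27 ∩ EA · FB = -2213/27]
2. E_y = 20/9  [EC · AF = 3440/27 ∩ EA · FB = -2213/27]
   → E = (-11/3, 20/9)

E = (-11/3, 20/9)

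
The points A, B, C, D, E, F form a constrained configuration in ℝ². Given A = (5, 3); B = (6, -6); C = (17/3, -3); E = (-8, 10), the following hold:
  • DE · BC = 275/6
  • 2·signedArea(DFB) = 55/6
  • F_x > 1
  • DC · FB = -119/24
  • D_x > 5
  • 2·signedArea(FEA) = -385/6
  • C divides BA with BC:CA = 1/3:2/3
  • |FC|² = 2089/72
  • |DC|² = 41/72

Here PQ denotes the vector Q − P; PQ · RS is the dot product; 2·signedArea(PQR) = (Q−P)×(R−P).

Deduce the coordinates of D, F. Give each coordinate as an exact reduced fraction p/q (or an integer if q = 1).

D = (23/4, -15/4)
F = (5/4, 1/12)

1. D_x = 23/4  [line 1/3·x + -3·y + -79/6 = 0 ∩ |DC|² = 41/72]
2. D_y = -15/4  [line 1/3·x + -3·y + -79/6 = 0 ∩ |DC|² = 41/72]
   → D = (23/4, -15/4)
3. F_x = 5/4  [2·signedArea(FEA) = -385/6 ∩ 2·signedArea(DFB) = 55/6]
4. F_y = 1/12  [2·signedArea(FEA) = -385/6 ∩ 2·signedArea(DFB) = 55/6]
   → F = (5/4, 1/12)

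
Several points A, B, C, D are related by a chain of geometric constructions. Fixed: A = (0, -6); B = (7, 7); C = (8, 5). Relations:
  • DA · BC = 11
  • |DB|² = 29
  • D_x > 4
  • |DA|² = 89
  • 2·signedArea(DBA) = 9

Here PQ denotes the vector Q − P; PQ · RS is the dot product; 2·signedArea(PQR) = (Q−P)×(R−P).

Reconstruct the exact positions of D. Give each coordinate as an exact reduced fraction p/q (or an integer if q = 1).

D = (5, 2)

1. D_x = 5  [DA · BC = 11 ∩ 2·signedArea(DBA) = 9]
2. D_y = 2  [DA · BC = 11 ∩ 2·signedArea(DBA) = 9]
   → D = (5, 2)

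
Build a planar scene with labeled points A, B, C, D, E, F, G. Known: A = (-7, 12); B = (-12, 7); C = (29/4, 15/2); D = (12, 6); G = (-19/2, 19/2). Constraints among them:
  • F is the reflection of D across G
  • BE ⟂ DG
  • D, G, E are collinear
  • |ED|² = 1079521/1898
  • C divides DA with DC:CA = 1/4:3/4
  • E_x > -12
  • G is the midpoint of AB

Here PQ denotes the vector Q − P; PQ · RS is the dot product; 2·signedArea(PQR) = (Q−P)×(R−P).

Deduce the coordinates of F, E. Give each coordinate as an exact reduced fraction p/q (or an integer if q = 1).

E = (-21901/1898, 18661/1898)
F = (-31, 13)

1. F_x = -31  [F is the reflection of D across G]
2. F_y = 13  [F is the reflection of D across G]
   → F = (-31, 13)
3. E_x = -21901/1898  [D, G, E are collinear ∩ BE ⟂ DG]
4. E_y = 18661/1898  [D, G, E are collinear ∩ BE ⟂ DG]
   → E = (-21901/1898, 18661/1898)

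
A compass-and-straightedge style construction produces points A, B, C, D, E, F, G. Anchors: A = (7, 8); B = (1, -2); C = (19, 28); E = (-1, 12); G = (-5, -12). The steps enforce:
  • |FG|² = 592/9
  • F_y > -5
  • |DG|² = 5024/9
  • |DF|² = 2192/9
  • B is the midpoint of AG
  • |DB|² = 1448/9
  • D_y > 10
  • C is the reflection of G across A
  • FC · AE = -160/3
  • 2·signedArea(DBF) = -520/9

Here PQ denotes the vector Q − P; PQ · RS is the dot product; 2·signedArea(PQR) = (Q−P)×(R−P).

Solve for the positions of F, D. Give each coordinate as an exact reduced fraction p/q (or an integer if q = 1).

1. F_x = -11/3  [line 8·x + -4·y + 40/3 = 0 ∩ |FG|² = 592/9]
2. F_y = -4  [line 8·x + -4·y + 40/3 = 0 ∩ |FG|² = 592/9]
   → F = (-11/3, -4)
3. D_x = 5/3  [line 2·x + -14/3·y + 418/9 = 0 ∩ |DB|² = 1448/9]
4. D_y = 32/3  [line 2·x + -14/3·y + 418/9 = 0 ∩ |DB|² = 1448/9]
   → D = (5/3, 32/3)

D = (5/3, 32/3)
F = (-11/3, -4)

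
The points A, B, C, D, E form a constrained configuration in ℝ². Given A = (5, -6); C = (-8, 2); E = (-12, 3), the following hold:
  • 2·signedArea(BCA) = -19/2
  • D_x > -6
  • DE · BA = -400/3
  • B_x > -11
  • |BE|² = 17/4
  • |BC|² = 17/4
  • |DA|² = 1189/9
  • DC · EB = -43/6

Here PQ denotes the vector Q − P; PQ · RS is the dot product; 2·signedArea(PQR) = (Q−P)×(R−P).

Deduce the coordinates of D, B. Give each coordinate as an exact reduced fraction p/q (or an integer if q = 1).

1. B_x = -10  [line 8·x + 13·y + 95/2 = 0 ∩ |BE|² = 17/4]
2. B_y = 5/2  [line 8·x + 13·y + 95/2 = 0 ∩ |BE|² = 17/4]
   → B = (-10, 5/2)
3. D_x = -5  [DC · EB = -43/6 ∩ DE · BA = -400/3]
4. D_y = -1/3  [DC · EB = -43/6 ∩ DE · BA = -400/3]
   → D = (-5, -1/3)

B = (-10, 5/2)
D = (-5, -1/3)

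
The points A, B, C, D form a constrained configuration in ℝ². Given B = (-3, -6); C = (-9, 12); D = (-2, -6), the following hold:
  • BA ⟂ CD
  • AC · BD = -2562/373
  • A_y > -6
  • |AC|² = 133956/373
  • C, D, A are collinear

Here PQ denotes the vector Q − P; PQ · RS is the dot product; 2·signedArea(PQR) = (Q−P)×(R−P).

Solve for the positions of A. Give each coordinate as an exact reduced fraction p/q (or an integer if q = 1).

1. A_x = -795/373  [C, D, A are collinear ∩ BA ⟂ CD]
2. A_y = -2112/373  [C, D, A are collinear ∩ BA ⟂ CD]
   → A = (-795/373, -2112/373)

A = (-795/373, -2112/373)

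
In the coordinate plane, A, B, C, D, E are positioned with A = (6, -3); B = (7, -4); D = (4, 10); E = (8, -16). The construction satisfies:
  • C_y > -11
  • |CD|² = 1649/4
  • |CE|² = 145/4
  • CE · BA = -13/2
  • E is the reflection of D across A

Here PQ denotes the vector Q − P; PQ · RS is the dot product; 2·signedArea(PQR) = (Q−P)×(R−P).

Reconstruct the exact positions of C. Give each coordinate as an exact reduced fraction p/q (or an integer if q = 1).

C = (15/2, -10)

1. C_x = 15/2  [line 1·x + -1·y + -35/2 = 0 ∩ |CE|² = 145/4]
2. C_y = -10  [line 1·x + -1·y + -35/2 = 0 ∩ |CE|² = 145/4]
   → C = (15/2, -10)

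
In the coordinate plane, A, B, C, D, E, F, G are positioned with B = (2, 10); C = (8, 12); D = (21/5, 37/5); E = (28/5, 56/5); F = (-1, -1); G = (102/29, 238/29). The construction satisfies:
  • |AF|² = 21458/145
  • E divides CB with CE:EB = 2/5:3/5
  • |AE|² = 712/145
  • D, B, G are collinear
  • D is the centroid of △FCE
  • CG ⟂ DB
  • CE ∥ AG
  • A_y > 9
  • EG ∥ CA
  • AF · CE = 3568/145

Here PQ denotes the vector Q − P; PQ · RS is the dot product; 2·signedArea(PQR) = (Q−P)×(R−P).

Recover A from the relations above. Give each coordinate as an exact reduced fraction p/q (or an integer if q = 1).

1. A_x = 858/145  [CE ∥ AG ∩ EG ∥ CA]
2. A_y = 1306/145  [CE ∥ AG ∩ EG ∥ CA]
   → A = (858/145, 1306/145)

A = (858/145, 1306/145)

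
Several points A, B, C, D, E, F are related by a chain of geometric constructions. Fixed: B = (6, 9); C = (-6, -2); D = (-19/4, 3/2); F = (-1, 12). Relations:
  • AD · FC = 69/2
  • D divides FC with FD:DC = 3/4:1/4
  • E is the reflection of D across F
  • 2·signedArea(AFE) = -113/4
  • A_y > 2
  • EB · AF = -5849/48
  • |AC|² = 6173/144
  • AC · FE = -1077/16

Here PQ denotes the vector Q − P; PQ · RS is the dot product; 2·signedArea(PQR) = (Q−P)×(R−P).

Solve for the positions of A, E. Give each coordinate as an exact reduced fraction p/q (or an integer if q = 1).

1. E_x = 11/4  [E is the reflection of D across F]
2. E_y = 45/2  [E is the reflection of D across F]
   → E = (11/4, 45/2)
3. A_x = -19/12  [AC · FE = -1077/16 ∩ 2·signedArea(AFE) = -113/4]
4. A_y = 17/6  [AC · FE = -1077/16 ∩ 2·signedArea(AFE) = -113/4]
   → A = (-19/12, 17/6)

A = (-19/12, 17/6)
E = (11/4, 45/2)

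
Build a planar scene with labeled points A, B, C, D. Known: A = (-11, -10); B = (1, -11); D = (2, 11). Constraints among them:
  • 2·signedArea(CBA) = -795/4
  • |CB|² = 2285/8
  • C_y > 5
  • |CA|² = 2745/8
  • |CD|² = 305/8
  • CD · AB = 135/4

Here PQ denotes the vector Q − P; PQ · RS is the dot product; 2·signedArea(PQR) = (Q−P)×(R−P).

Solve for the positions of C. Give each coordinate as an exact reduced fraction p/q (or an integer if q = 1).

C = (-5/4, 23/4)

1. C_x = -5/4  [2·signedArea(CBA) = -795/4 ∩ CD · AB = 135/4]
2. C_y = 23/4  [2·signedArea(CBA) = -795/4 ∩ CD · AB = 135/4]
   → C = (-5/4, 23/4)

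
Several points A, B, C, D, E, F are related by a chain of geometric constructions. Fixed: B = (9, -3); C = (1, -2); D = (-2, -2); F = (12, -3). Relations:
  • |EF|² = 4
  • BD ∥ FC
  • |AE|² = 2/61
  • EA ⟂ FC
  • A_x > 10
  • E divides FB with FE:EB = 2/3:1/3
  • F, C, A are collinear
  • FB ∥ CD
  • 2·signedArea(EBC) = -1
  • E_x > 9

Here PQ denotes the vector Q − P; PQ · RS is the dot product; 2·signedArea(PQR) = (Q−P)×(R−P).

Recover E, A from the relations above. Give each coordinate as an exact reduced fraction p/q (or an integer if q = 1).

1. E_x = 10  [E divides FB with FE:EB = 2/3:1/3]
2. E_y = -3  [E divides FB with FE:EB = 2/3:1/3]
   → E = (10, -3)
3. A_x = 611/61  [F, C, A are collinear ∩ EA ⟂ FC]
4. A_y = -172/61  [F, C, A are collinear ∩ EA ⟂ FC]
   → A = (611/61, -172/61)

A = (611/61, -172/61)
E = (10, -3)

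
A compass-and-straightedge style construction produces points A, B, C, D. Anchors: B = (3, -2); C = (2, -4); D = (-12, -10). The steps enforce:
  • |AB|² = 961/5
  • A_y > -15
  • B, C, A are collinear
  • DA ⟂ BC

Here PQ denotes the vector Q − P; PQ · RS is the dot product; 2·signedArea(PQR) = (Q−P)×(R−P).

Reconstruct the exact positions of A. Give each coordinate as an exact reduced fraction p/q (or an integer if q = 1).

A = (-16/5, -72/5)

1. A_x = -16/5  [B, C, A are collinear ∩ DA ⟂ BC]
2. A_y = -72/5  [B, C, A are collinear ∩ DA ⟂ BC]
   → A = (-16/5, -72/5)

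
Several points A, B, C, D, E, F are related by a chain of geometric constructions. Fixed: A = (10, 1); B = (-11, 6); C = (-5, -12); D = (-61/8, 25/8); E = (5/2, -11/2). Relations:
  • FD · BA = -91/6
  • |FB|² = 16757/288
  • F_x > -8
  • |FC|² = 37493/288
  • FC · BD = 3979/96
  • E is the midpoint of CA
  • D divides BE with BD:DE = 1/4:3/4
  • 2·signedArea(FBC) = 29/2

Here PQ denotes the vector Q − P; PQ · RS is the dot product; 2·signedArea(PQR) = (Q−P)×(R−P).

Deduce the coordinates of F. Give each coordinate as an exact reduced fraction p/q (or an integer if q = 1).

1. F_x = -63/8  [2·signedArea(FBC) = 29/2 ∩ FD · BA = -91/6]
2. F_y = -23/24  [2·signedArea(FBC) = 29/2 ∩ FD · BA = -91/6]
   → F = (-63/8, -23/24)

F = (-63/8, -23/24)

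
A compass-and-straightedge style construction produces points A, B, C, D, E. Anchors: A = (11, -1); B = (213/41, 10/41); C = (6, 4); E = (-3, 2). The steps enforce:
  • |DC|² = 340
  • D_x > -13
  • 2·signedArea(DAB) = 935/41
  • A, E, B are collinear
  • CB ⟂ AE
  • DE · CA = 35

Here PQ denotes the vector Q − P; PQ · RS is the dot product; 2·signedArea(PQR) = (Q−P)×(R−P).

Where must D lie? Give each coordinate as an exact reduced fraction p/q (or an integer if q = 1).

D = (-12, 0)

1. D_x = -12  [2·signedArea(DAB) = 935/41 ∩ DE · CA = 35]
2. D_y = 0  [2·signedArea(DAB) = 935/41 ∩ DE · CA = 35]
   → D = (-12, 0)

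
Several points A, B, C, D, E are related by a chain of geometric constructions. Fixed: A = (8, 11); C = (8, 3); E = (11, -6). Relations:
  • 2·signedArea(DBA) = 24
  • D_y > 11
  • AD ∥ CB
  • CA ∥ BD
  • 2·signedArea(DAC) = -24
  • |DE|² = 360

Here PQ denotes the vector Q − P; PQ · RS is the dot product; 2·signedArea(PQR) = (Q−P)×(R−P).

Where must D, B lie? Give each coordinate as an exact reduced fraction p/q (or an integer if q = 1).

1. D_x = 5  [2·signedArea(DAC) = -24]
2. D_y = 12  [|DE|² = 360]
   → D = (5, 12)
3. B_x = 5  [2·signedArea(DBA) = 24 ∩ CA ∥ BD]
4. B_y = 4  [2·signedArea(DBA) = 24 ∩ CA ∥ BD]
   → B = (5, 4)

B = (5, 4)
D = (5, 12)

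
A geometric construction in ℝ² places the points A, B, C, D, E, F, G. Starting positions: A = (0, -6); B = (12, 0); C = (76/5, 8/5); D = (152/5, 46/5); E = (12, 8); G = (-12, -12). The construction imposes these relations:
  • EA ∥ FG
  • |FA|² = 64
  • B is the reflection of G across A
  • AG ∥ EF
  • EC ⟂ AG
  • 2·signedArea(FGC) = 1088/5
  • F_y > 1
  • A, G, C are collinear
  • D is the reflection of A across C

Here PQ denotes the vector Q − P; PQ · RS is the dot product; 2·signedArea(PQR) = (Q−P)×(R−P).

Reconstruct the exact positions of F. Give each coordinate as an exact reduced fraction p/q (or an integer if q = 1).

F = (0, 2)

1. F_x = 0  [EA ∥ FG ∩ AG ∥ EF]
2. F_y = 2  [EA ∥ FG ∩ AG ∥ EF]
   → F = (0, 2)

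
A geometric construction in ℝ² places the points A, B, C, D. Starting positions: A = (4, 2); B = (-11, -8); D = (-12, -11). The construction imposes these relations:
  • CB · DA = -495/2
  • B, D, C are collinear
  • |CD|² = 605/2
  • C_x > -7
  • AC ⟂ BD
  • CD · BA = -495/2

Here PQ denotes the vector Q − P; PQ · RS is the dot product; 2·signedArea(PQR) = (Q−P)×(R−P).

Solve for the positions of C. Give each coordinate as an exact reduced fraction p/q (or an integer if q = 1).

1. C_x = -13/2  [B, D, C are collinear ∩ AC ⟂ BD]
2. C_y = 11/2  [B, D, C are collinear ∩ AC ⟂ BD]
   → C = (-13/2, 11/2)

C = (-13/2, 11/2)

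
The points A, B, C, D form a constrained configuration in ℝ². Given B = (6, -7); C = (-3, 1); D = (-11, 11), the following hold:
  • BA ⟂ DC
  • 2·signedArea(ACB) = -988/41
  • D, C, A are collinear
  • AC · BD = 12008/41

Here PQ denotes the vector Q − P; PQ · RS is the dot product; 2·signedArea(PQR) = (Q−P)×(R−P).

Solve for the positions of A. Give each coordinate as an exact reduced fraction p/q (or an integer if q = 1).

A = (181/41, -339/41)

1. A_x = 181/41  [D, C, A are collinear ∩ BA ⟂ DC]
2. A_y = -339/41  [D, C, A are collinear ∩ BA ⟂ DC]
   → A = (181/41, -339/41)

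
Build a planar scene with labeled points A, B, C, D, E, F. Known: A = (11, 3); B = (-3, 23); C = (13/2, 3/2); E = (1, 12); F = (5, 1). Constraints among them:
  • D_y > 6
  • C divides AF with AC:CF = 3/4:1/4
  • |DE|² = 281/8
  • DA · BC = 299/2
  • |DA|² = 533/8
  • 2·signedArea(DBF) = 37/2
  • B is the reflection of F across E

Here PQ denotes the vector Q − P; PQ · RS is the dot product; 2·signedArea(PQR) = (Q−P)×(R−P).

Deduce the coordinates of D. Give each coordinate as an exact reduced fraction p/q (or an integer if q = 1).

1. D_x = 15/4  [DA · BC = 299/2 ∩ 2·signedArea(DBF) = 37/2]
2. D_y = 27/4  [DA · BC = 299/2 ∩ 2·signedArea(DBF) = 37/2]
   → D = (15/4, 27/4)

D = (15/4, 27/4)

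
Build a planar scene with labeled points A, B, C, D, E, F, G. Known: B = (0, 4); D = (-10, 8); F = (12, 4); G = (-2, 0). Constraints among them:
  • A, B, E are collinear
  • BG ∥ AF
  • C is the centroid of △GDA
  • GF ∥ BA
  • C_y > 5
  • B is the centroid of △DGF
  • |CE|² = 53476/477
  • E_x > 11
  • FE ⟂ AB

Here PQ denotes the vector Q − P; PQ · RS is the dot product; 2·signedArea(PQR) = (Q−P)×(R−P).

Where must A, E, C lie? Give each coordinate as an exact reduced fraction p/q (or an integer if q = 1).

A = (14, 8)
C = (2/3, 16/3)
E = (588/53, 380/53)

1. A_x = 14  [BG ∥ AF ∩ GF ∥ BA]
2. A_y = 8  [BG ∥ AF ∩ GF ∥ BA]
   → A = (14, 8)
3. E_x = 588/53  [A, B, E are collinear ∩ FE ⟂ AB]
4. E_y = 380/53  [A, B, E are collinear ∩ FE ⟂ AB]
   → E = (588/53, 380/53)
5. C_x = 2/3  [C is the centroid of △GDA]
6. C_y = 16/3  [C is the centroid of △GDA]
   → C = (2/3, 16/3)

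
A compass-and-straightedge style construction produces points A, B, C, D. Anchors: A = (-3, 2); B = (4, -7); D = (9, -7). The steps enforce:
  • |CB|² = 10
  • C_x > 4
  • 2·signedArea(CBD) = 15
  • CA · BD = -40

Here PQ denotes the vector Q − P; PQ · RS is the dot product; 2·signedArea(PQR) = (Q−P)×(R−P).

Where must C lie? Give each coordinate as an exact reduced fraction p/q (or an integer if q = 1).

C = (5, -4)

1. C_x = 5  [CA · BD = -40 ∩ 2·signedArea(CBD) = 15]
2. C_y = -4  [CA · BD = -40 ∩ 2·signedArea(CBD) = 15]
   → C = (5, -4)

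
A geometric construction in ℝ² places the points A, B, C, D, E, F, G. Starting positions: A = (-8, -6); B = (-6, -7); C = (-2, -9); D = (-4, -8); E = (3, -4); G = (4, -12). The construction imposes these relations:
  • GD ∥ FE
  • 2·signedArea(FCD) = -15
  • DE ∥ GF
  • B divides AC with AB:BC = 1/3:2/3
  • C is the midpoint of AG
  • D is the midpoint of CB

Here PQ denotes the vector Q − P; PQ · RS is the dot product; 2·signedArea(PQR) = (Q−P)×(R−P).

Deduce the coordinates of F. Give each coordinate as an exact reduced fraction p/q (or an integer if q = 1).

F = (11, -8)

1. F_x = 11  [GD ∥ FE ∩ DE ∥ GF]
2. F_y = -8  [GD ∥ FE ∩ DE ∥ GF]
   → F = (11, -8)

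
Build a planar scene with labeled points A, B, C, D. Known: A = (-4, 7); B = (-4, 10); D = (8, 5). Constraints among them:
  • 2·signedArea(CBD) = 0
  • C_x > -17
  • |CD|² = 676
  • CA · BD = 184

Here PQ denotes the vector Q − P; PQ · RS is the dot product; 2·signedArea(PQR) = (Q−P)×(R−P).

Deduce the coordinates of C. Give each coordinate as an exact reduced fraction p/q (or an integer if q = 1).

C = (-16, 15)

1. C_x = -16  [2·signedArea(CBD) = 0 ∩ CA · BD = 184]
2. C_y = 15  [2·signedArea(CBD) = 0 ∩ CA · BD = 184]
   → C = (-16, 15)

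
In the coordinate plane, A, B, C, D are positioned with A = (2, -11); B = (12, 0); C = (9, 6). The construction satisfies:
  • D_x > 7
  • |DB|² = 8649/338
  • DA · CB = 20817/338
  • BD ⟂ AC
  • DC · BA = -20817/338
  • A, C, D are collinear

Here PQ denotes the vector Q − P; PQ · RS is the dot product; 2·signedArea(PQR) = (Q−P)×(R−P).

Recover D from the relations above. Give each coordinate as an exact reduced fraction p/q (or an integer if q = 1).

1. D_x = 2475/338  [A, C, D are collinear ∩ BD ⟂ AC]
2. D_y = 651/338  [A, C, D are collinear ∩ BD ⟂ AC]
   → D = (2475/338, 651/338)

D = (2475/338, 651/338)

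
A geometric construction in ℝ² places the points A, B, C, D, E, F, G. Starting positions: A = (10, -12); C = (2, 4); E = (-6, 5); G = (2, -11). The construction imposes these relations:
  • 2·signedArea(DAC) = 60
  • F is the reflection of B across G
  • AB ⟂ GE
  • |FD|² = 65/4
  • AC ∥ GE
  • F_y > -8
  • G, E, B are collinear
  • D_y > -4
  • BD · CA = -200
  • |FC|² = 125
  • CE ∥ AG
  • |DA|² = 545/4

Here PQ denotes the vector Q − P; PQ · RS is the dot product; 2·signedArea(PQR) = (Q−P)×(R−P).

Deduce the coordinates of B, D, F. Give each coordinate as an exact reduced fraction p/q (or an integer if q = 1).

1. B_x = 4  [G, E, B are collinear ∩ AB ⟂ GE]
2. B_y = -15  [G, E, B are collinear ∩ AB ⟂ GE]
   → B = (4, -15)
3. D_x = 2  [2·signedArea(DAC) = 60 ∩ BD · CA = -200]
4. D_y = -7/2  [2·signedArea(DAC) = 60 ∩ BD · CA = -200]
   → D = (2, -7/2)
5. F_x = 0  [F is the reflection of B across G]
6. F_y = -7  [F is the reflection of B across G]
   → F = (0, -7)

B = (4, -15)
D = (2, -7/2)
F = (0, -7)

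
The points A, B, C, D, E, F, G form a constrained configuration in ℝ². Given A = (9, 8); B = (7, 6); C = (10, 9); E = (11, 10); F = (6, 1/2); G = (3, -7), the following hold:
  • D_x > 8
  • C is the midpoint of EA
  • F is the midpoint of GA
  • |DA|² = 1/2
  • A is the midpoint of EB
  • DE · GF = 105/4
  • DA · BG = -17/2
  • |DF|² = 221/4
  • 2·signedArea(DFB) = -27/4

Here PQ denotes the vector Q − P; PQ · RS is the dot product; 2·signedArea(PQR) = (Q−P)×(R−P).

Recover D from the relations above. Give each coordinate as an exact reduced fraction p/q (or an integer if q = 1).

D = (17/2, 15/2)

1. D_x = 17/2  [DE · GF = 105/4 ∩ DA · BG = -17/2]
2. D_y = 15/2  [DE · GF = 105/4 ∩ DA · BG = -17/2]
   → D = (17/2, 15/2)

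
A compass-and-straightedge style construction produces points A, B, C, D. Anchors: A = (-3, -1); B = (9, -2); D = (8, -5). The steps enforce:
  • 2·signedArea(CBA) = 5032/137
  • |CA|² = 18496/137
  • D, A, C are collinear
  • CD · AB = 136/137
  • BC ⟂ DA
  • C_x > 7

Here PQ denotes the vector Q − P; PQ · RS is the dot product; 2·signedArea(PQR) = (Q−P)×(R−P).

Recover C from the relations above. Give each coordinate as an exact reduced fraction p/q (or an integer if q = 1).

1. C_x = 1085/137  [D, A, C are collinear ∩ BC ⟂ DA]
2. C_y = -681/137  [D, A, C are collinear ∩ BC ⟂ DA]
   → C = (1085/137, -681/137)

C = (1085/137, -681/137)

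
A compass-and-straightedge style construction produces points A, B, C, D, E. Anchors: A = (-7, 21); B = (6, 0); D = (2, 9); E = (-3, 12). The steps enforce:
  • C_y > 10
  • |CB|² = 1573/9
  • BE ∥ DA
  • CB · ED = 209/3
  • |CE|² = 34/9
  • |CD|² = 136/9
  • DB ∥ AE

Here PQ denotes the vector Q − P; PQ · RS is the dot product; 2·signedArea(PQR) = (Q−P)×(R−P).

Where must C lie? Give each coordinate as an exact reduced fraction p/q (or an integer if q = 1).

C = (-4/3, 11)

1. C_x = -4/3  [line -5·x + 3·y + -119/3 = 0 ∩ |CD|² = 136/9]
2. C_y = 11  [line -5·x + 3·y + -119/3 = 0 ∩ |CD|² = 136/9]
   → C = (-4/3, 11)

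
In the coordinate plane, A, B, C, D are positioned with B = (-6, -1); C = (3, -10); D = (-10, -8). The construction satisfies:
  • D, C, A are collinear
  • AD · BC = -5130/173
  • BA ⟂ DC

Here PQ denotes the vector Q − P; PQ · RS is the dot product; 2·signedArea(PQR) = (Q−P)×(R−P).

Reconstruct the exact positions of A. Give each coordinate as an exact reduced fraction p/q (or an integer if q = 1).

A = (-1236/173, -1460/173)

1. A_x = -1236/173  [D, C, A are collinear ∩ BA ⟂ DC]
2. A_y = -1460/173  [D, C, A are collinear ∩ BA ⟂ DC]
   → A = (-1236/173, -1460/173)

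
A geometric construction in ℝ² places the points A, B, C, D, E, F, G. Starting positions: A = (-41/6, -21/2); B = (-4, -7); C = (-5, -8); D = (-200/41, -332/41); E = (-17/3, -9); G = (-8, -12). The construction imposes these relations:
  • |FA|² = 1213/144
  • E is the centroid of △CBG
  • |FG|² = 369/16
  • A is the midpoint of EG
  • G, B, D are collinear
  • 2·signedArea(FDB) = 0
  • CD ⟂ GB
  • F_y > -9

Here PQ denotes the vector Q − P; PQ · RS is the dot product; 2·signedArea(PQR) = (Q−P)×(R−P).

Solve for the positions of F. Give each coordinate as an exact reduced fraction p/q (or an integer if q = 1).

F = (-5, -33/4)

1. F_x = -5  [line -45/41·x + 36/41·y + 72/41 = 0 ∩ |FG|² = 369/16]
2. F_y = -33/4  [line -45/41·x + 36/41·y + 72/41 = 0 ∩ |FG|² = 369/16]
   → F = (-5, -33/4)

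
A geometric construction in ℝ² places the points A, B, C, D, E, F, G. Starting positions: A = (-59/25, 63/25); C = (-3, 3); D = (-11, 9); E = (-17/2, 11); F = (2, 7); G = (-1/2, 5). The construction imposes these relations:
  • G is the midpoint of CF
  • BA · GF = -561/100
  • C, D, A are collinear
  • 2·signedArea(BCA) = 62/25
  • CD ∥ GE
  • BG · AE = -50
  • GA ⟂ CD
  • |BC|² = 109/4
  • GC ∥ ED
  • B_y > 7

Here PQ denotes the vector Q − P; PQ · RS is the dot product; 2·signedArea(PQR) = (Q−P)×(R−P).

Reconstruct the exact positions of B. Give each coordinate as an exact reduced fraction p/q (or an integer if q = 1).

B = (-9/2, 8)

1. B_x = -9/2  [BG · AE = -50 ∩ BA · GF = -561/100]
2. B_y = 8  [BG · AE = -50 ∩ BA · GF = -561/100]
   → B = (-9/2, 8)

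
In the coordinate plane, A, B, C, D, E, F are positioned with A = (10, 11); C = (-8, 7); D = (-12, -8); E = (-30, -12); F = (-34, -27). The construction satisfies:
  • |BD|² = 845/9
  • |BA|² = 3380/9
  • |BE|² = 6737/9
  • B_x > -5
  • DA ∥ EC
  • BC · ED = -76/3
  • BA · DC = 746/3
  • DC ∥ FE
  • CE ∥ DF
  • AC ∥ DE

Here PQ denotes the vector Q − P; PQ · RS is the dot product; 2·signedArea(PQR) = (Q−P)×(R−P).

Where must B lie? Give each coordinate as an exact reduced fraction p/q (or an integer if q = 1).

B = (-14/3, -5/3)

1. B_x = -14/3  [BC · ED = -76/3 ∩ BA · DC = 746/3]
2. B_y = -5/3  [BC · ED = -76/3 ∩ BA · DC = 746/3]
   → B = (-14/3, -5/3)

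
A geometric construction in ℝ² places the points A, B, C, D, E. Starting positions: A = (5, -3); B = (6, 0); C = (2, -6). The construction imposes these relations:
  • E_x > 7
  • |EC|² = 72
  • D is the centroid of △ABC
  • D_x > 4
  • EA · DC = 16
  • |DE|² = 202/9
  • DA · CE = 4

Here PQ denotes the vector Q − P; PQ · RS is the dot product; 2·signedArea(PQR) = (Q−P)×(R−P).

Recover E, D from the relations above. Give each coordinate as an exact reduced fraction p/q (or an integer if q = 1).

D = (13/3, -3)
E = (8, 0)

1. D_x = 13/3  [D is the centroid of △ABC]
2. D_y = -3  [D is the centroid of △ABC]
   → D = (13/3, -3)
3. E_x = 8  [EA · DC = 16 ∩ DA · CE = 4]
4. E_y = 0  [EA · DC = 16 ∩ DA · CE = 4]
   → E = (8, 0)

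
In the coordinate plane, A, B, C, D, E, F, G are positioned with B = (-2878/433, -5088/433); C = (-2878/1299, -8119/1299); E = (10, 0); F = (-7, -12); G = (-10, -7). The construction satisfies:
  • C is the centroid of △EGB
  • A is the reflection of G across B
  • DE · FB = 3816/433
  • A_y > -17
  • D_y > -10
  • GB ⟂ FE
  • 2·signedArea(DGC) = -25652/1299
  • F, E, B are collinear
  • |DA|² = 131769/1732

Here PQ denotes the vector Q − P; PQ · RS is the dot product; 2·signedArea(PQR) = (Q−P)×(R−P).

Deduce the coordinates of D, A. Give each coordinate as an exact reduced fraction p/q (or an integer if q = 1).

A = (-1426/433, -7145/433)
D = (-3604/433, -8119/866)

1. D_x = -3604/433  [DE · FB = 3816/433 ∩ 2·signedArea(DGC) = -25652/1299]
2. D_y = -8119/866  [DE · FB = 3816/433 ∩ 2·signedArea(DGC) = -25652/1299]
   → D = (-3604/433, -8119/866)
3. A_x = -1426/433  [A is the reflection of G across B]
4. A_y = -7145/433  [A is the reflection of G across B]
   → A = (-1426/433, -7145/433)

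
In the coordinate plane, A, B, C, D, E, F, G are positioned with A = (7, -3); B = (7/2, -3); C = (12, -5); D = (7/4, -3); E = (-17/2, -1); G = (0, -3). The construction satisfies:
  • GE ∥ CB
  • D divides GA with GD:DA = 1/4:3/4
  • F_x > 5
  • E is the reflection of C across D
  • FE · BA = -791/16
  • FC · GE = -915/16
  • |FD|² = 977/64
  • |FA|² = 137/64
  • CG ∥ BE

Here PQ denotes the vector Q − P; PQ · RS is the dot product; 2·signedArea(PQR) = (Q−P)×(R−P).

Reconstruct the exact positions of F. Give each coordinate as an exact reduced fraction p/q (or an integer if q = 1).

1. F_x = 45/8  [FE · BA = -791/16 ∩ FC · GE = -915/16]
2. F_y = -7/2  [FE · BA = -791/16 ∩ FC · GE = -915/16]
   → F = (45/8, -7/2)

F = (45/8, -7/2)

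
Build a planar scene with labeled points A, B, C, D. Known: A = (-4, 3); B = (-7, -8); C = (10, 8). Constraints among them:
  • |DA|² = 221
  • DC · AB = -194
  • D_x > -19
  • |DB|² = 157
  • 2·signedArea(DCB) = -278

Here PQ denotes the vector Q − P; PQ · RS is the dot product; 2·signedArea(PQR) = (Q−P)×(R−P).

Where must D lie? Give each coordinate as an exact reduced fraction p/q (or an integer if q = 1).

1. D_x = -18  [2·signedArea(DCB) = -278 ∩ DC · AB = -194]
2. D_y = -2  [2·signedArea(DCB) = -278 ∩ DC · AB = -194]
   → D = (-18, -2)

D = (-18, -2)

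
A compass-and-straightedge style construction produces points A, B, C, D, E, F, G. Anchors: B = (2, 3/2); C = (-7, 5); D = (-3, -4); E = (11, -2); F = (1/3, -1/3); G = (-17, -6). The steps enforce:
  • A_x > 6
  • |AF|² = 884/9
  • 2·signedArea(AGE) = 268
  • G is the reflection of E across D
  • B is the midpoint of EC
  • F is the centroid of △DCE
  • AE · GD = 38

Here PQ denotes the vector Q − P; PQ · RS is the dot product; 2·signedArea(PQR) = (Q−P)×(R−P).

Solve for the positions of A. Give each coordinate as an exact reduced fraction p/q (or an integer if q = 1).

1. A_x = 7  [2·signedArea(AGE) = 268 ∩ AE · GD = 38]
2. A_y = 7  [2·signedArea(AGE) = 268 ∩ AE · GD = 38]
   → A = (7, 7)

A = (7, 7)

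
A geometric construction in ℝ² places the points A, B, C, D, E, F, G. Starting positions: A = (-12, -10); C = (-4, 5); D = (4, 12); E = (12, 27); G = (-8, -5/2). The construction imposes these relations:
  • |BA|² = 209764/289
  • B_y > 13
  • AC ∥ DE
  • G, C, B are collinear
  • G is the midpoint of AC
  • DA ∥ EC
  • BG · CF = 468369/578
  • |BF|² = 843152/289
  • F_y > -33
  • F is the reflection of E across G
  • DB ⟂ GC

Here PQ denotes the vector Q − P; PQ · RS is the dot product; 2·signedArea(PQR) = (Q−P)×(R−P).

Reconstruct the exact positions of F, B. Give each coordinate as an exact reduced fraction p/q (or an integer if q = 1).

1. F_x = -28  [F is the reflection of E across G]
2. F_y = -32  [F is the reflection of E across G]
   → F = (-28, -32)
3. B_x = 196/289  [G, C, B are collinear ∩ DB ⟂ GC]
4. B_y = 3980/289  [G, C, B are collinear ∩ DB ⟂ GC]
   → B = (196/289, 3980/289)

B = (196/289, 3980/289)
F = (-28, -32)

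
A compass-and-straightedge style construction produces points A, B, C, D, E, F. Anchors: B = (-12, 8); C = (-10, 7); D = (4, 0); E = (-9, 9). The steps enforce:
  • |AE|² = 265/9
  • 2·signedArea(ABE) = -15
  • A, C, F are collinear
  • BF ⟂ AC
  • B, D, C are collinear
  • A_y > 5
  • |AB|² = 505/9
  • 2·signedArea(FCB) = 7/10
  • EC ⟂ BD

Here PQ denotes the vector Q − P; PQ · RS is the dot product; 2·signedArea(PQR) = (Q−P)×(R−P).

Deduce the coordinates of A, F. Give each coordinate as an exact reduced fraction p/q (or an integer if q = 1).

A = (-5, 16/3)
F = (-121/10, 77/10)

1. A_x = -5  [line -1·x + 3·y + -21 = 0 ∩ |AE|² = 265/9]
2. A_y = 16/3  [line -1·x + 3·y + -21 = 0 ∩ |AE|² = 265/9]
   → A = (-5, 16/3)
3. F_x = -121/10  [A, C, F are collinear ∩ BF ⟂ AC]
4. F_y = 77/10  [A, C, F are collinear ∩ BF ⟂ AC]
   → F = (-121/10, 77/10)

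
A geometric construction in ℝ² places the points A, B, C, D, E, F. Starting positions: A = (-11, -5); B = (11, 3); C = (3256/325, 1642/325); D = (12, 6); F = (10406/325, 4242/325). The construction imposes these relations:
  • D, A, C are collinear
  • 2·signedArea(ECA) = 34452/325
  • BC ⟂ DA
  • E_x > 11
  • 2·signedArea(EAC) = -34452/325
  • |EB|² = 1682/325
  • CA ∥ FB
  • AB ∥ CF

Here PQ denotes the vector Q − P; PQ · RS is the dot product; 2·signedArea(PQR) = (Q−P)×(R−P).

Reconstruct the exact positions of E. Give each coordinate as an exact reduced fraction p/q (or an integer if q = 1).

1. E_x = 3894/325  [line 3267/325·x + -6831/325·y + -6534/65 = 0 ∩ |EB|² = 1682/325]
2. E_y = 308/325  [line 3267/325·x + -6831/325·y + -6534/65 = 0 ∩ |EB|² = 1682/325]
   → E = (3894/325, 308/325)

E = (3894/325, 308/325)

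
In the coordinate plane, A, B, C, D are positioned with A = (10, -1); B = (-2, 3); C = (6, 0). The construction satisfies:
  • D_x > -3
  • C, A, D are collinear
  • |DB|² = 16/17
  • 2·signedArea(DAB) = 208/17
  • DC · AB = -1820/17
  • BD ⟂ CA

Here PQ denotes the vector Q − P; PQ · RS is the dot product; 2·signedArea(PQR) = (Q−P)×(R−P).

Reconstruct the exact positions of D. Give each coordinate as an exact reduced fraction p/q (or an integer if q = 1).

1. D_x = -38/17  [C, A, D are collinear ∩ BD ⟂ CA]
2. D_y = 35/17  [C, A, D are collinear ∩ BD ⟂ CA]
   → D = (-38/17, 35/17)

D = (-38/17, 35/17)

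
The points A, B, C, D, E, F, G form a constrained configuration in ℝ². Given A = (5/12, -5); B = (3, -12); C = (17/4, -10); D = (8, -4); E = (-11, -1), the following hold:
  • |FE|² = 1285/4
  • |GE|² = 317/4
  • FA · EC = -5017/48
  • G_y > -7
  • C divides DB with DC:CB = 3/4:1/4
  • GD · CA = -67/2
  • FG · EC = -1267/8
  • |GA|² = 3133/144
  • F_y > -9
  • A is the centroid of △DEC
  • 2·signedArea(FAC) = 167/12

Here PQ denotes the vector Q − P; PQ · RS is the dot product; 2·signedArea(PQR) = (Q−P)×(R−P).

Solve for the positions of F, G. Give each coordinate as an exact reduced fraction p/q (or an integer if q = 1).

F = (11/2, -8)
G = (-4, -13/2)

1. F_x = 11/2  [FA · EC = -5017/48 ∩ 2·signedArea(FAC) = 167/12]
2. F_y = -8  [FA · EC = -5017/48 ∩ 2·signedArea(FAC) = 167/12]
   → F = (11/2, -8)
3. G_x = -4  [GD · CA = -67/2 ∩ FG · EC = -1267/8]
4. G_y = -13/2  [GD · CA = -67/2 ∩ FG · EC = -1267/8]
   → G = (-4, -13/2)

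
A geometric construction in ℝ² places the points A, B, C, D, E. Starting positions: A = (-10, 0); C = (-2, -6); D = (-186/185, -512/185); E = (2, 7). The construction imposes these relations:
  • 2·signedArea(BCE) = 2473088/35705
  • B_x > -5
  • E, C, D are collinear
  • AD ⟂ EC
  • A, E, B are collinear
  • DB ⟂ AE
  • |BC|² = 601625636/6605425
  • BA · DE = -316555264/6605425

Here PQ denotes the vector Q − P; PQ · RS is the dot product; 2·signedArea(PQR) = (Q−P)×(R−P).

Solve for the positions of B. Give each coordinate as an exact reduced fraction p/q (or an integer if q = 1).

B = (-160442/35705, 114688/35705)

1. B_x = -160442/35705  [A, E, B are collinear ∩ DB ⟂ AE]
2. B_y = 114688/35705  [A, E, B are collinear ∩ DB ⟂ AE]
   → B = (-160442/35705, 114688/35705)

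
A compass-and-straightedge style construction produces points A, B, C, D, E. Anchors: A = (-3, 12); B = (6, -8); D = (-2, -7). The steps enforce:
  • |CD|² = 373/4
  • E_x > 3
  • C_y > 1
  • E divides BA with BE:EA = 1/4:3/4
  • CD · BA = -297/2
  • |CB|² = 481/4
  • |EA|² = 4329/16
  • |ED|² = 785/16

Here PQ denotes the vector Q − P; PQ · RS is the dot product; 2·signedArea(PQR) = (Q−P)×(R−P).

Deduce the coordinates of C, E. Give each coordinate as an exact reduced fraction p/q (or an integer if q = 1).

1. C_x = 3/2  [line 9·x + -20·y + 53/2 = 0 ∩ |CD|² = 373/4]
2. C_y = 2  [line 9·x + -20·y + 53/2 = 0 ∩ |CD|² = 373/4]
   → C = (3/2, 2)
3. E_x = 15/4  [E divides BA with BE:EA = 1/4:3/4]
4. E_y = -3  [E divides BA with BE:EA = 1/4:3/4]
   → E = (15/4, -3)

C = (3/2, 2)
E = (15/4, -3)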